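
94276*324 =30545424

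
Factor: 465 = 3^1 * 5^1  *31^1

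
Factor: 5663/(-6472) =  -7/8 = - 2^ (- 3 ) * 7^1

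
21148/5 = 4229 + 3/5 = 4229.60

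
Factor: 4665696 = 2^5*3^1* 7^1*53^1 * 131^1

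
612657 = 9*68073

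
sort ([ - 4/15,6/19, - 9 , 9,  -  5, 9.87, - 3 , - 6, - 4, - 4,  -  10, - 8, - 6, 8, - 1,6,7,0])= [-10, - 9,-8, - 6, - 6,  -  5, - 4, - 4, - 3, - 1, - 4/15, 0, 6/19,6,7, 8, 9,9.87 ] 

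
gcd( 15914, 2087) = 1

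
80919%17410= 11279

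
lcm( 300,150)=300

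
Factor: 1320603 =3^1* 479^1*919^1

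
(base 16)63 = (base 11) 90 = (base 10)99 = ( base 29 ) 3C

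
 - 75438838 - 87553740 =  - 162992578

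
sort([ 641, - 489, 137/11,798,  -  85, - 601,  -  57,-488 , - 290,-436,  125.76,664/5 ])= [ - 601, - 489,  -  488 , - 436,  -  290, - 85,  -  57,137/11, 125.76, 664/5, 641,  798 ] 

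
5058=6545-1487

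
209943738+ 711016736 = 920960474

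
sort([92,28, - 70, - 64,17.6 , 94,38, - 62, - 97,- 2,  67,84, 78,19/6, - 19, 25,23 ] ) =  [- 97, - 70,-64, - 62, - 19, - 2,19/6,17.6,23,25,28, 38,67, 78,84,92,94] 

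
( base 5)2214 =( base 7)621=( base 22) E1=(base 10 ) 309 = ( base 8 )465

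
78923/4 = 78923/4 = 19730.75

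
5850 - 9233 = - 3383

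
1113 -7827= - 6714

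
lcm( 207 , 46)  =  414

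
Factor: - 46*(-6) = 2^2*3^1*23^1=276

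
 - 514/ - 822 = 257/411 = 0.63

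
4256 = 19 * 224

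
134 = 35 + 99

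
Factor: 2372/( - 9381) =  - 2^2 *3^(-1 )*53^(-1)*59^(-1)*593^1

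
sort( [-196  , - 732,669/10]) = [ - 732, - 196, 669/10 ] 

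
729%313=103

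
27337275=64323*425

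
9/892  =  9/892 = 0.01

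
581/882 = 83/126 = 0.66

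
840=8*105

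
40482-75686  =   - 35204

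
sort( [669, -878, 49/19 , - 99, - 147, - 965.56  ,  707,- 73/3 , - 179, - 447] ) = [-965.56,  -  878, - 447, - 179,- 147 ,  -  99,-73/3,49/19, 669 , 707 ] 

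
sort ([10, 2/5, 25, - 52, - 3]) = [ - 52,-3,2/5,10, 25 ]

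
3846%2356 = 1490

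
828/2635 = 828/2635 = 0.31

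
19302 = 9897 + 9405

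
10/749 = 10/749 = 0.01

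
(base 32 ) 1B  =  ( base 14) 31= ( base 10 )43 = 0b101011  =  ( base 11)3a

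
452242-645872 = - 193630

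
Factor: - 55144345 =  - 5^1*17^1 * 229^1*2833^1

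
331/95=331/95 = 3.48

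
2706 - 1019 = 1687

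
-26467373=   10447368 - 36914741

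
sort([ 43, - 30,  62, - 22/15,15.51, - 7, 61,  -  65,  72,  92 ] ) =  [ - 65 , - 30, - 7, - 22/15,15.51, 43,  61,62 , 72,92]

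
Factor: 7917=3^1*7^1*13^1*29^1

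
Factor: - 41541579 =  - 3^5 * 170953^1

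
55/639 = 55/639 = 0.09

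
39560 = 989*40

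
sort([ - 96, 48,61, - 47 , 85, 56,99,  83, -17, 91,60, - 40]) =[ - 96 , - 47,-40 , - 17 , 48 , 56,60, 61,83,85, 91 , 99 ] 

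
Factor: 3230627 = 19^1*193^1*881^1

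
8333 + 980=9313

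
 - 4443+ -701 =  - 5144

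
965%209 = 129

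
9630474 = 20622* 467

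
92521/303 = 92521/303 = 305.35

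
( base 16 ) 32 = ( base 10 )50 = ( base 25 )20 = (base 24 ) 22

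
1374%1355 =19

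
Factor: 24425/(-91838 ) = -2^( - 1 )*5^2*  47^(-1 ) = - 25/94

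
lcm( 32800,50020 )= 2000800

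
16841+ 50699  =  67540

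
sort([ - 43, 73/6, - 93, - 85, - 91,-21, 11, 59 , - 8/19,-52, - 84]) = [ - 93, - 91, - 85, - 84, -52,- 43  , - 21,-8/19, 11,73/6, 59 ]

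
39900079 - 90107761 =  - 50207682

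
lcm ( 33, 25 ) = 825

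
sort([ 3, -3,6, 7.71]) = [ - 3,  3, 6, 7.71] 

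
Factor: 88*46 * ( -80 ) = - 2^8*5^1* 11^1*23^1  =  -  323840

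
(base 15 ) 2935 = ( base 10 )8825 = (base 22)I53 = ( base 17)1D92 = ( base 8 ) 21171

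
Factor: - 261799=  - 261799^1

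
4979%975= 104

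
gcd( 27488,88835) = 1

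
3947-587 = 3360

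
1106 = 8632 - 7526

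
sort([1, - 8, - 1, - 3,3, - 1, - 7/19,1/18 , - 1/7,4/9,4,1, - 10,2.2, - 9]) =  [ - 10,  -  9, - 8 , - 3,  -  1, - 1, - 7/19,-1/7, 1/18, 4/9,1, 1, 2.2, 3,4 ]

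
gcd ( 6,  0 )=6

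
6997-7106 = -109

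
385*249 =95865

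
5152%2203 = 746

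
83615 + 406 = 84021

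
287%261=26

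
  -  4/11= - 1 + 7/11 = - 0.36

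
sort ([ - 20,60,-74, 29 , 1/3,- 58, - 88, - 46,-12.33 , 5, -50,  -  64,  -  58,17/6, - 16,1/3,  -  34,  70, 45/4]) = [-88,-74,-64, - 58, - 58, - 50, - 46, - 34 ,  -  20, - 16 , - 12.33,  1/3, 1/3,17/6,5,45/4, 29,  60, 70 ]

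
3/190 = 3/190 = 0.02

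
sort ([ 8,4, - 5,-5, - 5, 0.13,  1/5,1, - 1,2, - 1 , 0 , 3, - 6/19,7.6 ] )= [ - 5, - 5, - 5, - 1, - 1, - 6/19,0, 0.13,1/5,1, 2,3,  4, 7.6,8]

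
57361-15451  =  41910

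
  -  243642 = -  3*81214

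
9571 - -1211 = 10782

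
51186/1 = 51186 = 51186.00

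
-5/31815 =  - 1/6363  =  - 0.00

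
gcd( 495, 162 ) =9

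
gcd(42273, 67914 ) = 693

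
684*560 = 383040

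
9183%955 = 588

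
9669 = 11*879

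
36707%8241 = 3743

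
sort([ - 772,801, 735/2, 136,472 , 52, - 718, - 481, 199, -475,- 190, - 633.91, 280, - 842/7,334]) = [ - 772, - 718, - 633.91, - 481, - 475,-190, - 842/7, 52, 136, 199,  280, 334, 735/2,472, 801]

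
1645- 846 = 799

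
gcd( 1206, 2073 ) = 3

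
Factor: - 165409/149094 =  -659/594 = -2^( - 1 )*3^( - 3)  *  11^( - 1)*659^1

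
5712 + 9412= 15124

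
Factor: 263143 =17^1*23^1*673^1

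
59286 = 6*9881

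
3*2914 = 8742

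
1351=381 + 970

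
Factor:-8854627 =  -19^1* 466033^1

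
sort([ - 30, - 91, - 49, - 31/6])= [ - 91, - 49, - 30 , - 31/6]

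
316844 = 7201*44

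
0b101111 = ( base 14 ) 35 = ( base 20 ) 27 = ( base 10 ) 47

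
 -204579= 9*(-22731 ) 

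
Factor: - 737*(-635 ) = 467995 = 5^1*11^1*67^1*127^1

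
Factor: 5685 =3^1*5^1 * 379^1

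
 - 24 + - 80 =-104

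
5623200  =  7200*781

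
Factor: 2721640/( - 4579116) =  - 680410/1144779 = - 2^1*3^( -1) *5^1 * 23^(  -  1)*47^( - 1)*353^( - 1)*68041^1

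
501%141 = 78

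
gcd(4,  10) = 2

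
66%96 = 66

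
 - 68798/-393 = 68798/393 = 175.06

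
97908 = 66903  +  31005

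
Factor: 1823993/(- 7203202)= - 2^ ( - 1 )*73^( - 1)*103^( - 1) * 479^ ( - 1) * 1823993^1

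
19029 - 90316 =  - 71287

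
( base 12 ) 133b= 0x89f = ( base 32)24V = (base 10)2207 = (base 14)b39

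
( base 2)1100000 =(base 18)56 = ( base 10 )96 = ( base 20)4g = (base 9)116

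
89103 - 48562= 40541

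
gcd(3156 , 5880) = 12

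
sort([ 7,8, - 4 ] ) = [ - 4,7,8 ] 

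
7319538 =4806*1523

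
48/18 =8/3 = 2.67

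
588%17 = 10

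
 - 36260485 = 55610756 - 91871241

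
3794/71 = 3794/71 = 53.44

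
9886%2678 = 1852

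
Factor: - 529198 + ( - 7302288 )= - 2^1 * 13^1*301211^1 = - 7831486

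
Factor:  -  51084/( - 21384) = 43/18 = 2^( -1 )*3^( - 2 )*43^1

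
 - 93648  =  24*( - 3902 ) 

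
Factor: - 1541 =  - 23^1*67^1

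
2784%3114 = 2784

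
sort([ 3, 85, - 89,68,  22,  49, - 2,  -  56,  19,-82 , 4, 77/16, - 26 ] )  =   [- 89, - 82, - 56,-26, - 2, 3, 4,77/16,  19,22, 49 , 68,85]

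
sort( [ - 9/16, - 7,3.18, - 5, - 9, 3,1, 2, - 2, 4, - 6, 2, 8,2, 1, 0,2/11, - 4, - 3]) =[ - 9, - 7, - 6, - 5,-4, - 3, - 2, - 9/16, 0, 2/11, 1,1,2, 2,2, 3, 3.18,4, 8] 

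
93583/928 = 3227/32=100.84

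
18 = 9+9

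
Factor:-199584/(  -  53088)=3^3*11^1*79^( - 1) = 297/79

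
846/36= 47/2  =  23.50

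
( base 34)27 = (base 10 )75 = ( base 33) 29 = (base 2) 1001011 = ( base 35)25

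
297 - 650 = -353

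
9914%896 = 58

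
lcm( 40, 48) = 240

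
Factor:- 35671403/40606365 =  - 3^ ( - 1) * 5^( - 1 )*67^1*587^1*907^1*2707091^ ( - 1 )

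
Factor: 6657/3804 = 2^ (-2)*7^1 = 7/4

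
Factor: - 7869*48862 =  - 2^1*3^1 * 11^1*43^1*61^1*2221^1=-384495078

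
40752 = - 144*( - 283) 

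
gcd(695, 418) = 1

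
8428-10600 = -2172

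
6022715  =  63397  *95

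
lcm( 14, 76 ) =532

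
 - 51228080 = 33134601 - 84362681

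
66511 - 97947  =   - 31436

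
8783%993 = 839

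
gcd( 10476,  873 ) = 873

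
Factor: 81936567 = 3^2*9104063^1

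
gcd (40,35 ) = 5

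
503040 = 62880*8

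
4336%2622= 1714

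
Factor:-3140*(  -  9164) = 2^4*5^1*29^1*79^1*157^1  =  28774960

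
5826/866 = 2913/433 = 6.73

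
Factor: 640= 2^7 * 5^1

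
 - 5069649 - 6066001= - 11135650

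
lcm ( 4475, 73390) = 366950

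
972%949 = 23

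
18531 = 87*213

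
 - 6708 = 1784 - 8492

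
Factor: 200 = 2^3 * 5^2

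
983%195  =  8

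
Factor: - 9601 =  - 9601^1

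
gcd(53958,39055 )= 1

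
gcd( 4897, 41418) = 59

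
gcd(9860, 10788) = 116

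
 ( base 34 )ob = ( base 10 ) 827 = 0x33b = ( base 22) 1fd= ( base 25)182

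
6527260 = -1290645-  - 7817905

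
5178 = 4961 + 217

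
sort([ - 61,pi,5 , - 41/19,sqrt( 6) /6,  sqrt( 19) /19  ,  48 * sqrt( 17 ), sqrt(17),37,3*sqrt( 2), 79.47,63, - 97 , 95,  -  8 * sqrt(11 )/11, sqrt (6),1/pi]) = [ - 97, - 61 , - 8*sqrt( 11 ) /11, - 41/19, sqrt( 19) /19,1/pi,sqrt (6)/6, sqrt(6),  pi , sqrt( 17 ), 3*sqrt(2) , 5 , 37,63,79.47,95,48*sqrt( 17)]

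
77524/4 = 19381 = 19381.00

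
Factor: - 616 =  - 2^3*7^1*11^1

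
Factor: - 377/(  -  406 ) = 13/14=   2^(- 1 ) *7^(-1) *13^1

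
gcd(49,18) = 1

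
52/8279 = 52/8279 = 0.01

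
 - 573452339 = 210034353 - 783486692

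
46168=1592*29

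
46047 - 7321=38726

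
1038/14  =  519/7 = 74.14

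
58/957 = 2/33 = 0.06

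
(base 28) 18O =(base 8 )2010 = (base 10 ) 1032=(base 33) V9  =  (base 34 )UC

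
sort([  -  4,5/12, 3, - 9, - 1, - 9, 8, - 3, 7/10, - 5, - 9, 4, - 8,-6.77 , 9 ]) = [ - 9, - 9,-9, - 8, - 6.77, - 5, - 4, - 3, - 1, 5/12,7/10, 3,4, 8,  9] 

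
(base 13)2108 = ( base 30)52B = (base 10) 4571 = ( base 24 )7MB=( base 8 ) 10733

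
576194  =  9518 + 566676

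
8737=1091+7646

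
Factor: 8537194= 2^1*19^1 * 29^1* 61^1*127^1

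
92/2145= 92/2145 = 0.04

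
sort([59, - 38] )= [ - 38, 59]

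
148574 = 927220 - 778646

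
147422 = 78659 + 68763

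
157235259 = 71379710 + 85855549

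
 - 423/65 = - 423/65  =  - 6.51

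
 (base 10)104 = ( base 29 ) 3H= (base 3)10212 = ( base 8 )150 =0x68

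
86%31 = 24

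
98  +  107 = 205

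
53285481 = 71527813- 18242332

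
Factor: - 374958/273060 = - 2^( - 1) * 5^( - 1 ) * 41^( - 1)*563^1 = - 563/410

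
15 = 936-921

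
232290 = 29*8010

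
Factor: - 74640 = -2^4*3^1*5^1 * 311^1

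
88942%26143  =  10513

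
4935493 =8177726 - 3242233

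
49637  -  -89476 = 139113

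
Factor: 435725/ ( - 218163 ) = -725/363 = - 3^( - 1 )*5^2*11^ (  -  2) * 29^1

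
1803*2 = 3606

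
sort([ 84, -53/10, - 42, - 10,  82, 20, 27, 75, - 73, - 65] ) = [ - 73,- 65, -42, - 10, - 53/10, 20,27, 75, 82, 84]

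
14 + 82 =96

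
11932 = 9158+2774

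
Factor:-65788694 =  - 2^1*23^1*109^1*13121^1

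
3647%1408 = 831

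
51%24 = 3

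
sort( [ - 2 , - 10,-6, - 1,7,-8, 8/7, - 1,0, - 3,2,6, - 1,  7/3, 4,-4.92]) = [ - 10,-8, - 6 , - 4.92, - 3, -2, - 1,-1,-1,0,  8/7,2,7/3,4,6, 7 ]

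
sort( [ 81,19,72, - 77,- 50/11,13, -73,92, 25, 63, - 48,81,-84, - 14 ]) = [-84, - 77 , - 73, - 48, - 14, - 50/11,13,19,25,63, 72, 81, 81,92]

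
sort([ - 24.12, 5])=[ - 24.12, 5] 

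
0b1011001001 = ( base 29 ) OH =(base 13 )42b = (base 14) 38D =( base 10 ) 713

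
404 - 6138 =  - 5734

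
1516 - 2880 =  - 1364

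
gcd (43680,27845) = 5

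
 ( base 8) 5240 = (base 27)3JK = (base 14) DC4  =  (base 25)48k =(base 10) 2720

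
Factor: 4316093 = 263^1*16411^1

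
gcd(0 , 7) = 7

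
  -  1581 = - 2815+1234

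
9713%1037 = 380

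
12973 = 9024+3949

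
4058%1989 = 80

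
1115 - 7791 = - 6676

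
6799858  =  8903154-2103296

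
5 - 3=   2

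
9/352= 9/352 = 0.03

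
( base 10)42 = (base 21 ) 20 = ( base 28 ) 1e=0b101010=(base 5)132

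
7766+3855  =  11621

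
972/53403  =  324/17801  =  0.02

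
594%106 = 64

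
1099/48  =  22  +  43/48 = 22.90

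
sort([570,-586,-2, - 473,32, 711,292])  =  [ -586, - 473, - 2, 32 , 292,570,711]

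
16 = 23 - 7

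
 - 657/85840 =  - 657/85840 = - 0.01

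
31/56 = 31/56 = 0.55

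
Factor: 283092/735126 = 2^1 *7^(-1 )*23^ (  -  1)*31^1 =62/161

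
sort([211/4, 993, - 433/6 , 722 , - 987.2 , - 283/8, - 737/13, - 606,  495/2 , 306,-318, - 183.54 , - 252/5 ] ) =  [ - 987.2 , - 606 , - 318, - 183.54, - 433/6, - 737/13, - 252/5,-283/8, 211/4,495/2,306,  722 , 993 ]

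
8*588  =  4704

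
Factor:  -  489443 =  - 263^1 * 1861^1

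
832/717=1+115/717 = 1.16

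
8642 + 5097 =13739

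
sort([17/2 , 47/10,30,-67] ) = [ - 67,  47/10, 17/2, 30]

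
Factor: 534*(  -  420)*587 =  - 2^3*3^2*5^1*7^1*89^1*587^1 = - 131652360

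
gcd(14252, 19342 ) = 1018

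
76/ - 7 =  - 76/7= - 10.86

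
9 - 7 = 2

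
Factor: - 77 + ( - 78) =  - 155 = - 5^1 *31^1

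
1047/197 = 1047/197= 5.31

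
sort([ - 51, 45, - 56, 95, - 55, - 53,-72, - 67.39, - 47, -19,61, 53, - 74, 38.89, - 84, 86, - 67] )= [ - 84, - 74, - 72, - 67.39, - 67, - 56,-55,-53,  -  51, - 47,  -  19, 38.89,45, 53,61, 86,  95 ]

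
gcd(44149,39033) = 1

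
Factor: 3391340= 2^2 * 5^1*169567^1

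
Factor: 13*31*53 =21359 = 13^1*31^1*53^1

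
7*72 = 504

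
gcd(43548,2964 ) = 228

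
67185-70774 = -3589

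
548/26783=548/26783 = 0.02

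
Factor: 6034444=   2^2*13^1*116047^1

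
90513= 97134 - 6621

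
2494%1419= 1075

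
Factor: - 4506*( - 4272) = 2^5 * 3^2*89^1*751^1 = 19249632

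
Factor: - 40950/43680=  - 2^( - 4 )*3^1*5^1= - 15/16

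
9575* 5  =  47875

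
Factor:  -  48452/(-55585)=2^2*5^( - 1 ) * 11117^(  -  1) * 12113^1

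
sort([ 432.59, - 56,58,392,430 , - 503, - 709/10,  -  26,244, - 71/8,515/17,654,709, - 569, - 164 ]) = [ - 569,-503, - 164, - 709/10, - 56, - 26, - 71/8,515/17,58, 244,392,  430,432.59 , 654, 709 ] 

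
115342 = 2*57671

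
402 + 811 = 1213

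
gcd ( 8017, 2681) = 1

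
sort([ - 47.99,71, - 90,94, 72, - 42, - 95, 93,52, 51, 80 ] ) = [ - 95, - 90, - 47.99, - 42, 51,  52, 71, 72,80,93, 94 ]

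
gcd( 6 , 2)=2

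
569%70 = 9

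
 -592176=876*(-676)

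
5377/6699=5377/6699 = 0.80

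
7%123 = 7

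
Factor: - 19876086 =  - 2^1 * 3^2*67^1 *16481^1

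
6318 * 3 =18954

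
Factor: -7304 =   -  2^3  *  11^1*83^1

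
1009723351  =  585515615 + 424207736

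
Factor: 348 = 2^2*3^1 * 29^1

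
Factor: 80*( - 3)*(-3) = 2^4*3^2*5^1=720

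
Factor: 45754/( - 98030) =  -22877/49015 =-5^( - 1)*9803^( - 1) * 22877^1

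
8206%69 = 64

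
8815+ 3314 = 12129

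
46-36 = 10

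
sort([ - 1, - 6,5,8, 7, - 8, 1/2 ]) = [ -8, - 6, - 1, 1/2, 5 , 7, 8 ] 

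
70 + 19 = 89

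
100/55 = 20/11 = 1.82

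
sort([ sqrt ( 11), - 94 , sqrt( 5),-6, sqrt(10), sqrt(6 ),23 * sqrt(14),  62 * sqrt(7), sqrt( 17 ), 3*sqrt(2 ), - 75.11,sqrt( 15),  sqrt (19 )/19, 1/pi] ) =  [ - 94, - 75.11, - 6, sqrt(19)/19,  1/pi, sqrt(5),sqrt( 6), sqrt(10 ), sqrt( 11), sqrt( 15 ), sqrt(17), 3 * sqrt (2 ), 23 * sqrt(14 ),62*sqrt ( 7 )]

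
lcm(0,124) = 0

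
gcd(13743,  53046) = 9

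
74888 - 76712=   -  1824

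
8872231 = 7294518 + 1577713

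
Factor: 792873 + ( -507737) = 285136= 2^4*71^1 * 251^1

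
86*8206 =705716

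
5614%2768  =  78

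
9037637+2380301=11417938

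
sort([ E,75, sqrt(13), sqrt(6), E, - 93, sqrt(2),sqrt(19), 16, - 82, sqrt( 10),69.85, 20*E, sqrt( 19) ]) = [- 93, - 82, sqrt ( 2 ),sqrt( 6), E, E,sqrt(10),sqrt(13), sqrt ( 19 ), sqrt ( 19) , 16,20 * E,69.85,75 ] 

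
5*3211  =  16055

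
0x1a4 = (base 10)420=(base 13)264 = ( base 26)G4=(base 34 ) cc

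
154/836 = 7/38 = 0.18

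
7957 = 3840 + 4117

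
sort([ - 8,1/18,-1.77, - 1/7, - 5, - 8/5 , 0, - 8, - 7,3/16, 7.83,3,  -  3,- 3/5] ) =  [  -  8,-8 ,  -  7 , - 5,  -  3 ,- 1.77 , - 8/5, - 3/5,-1/7,0 , 1/18, 3/16, 3, 7.83 ]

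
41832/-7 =  -  5976+0/1 = - 5976.00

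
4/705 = 4/705 = 0.01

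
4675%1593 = 1489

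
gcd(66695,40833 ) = 1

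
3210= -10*( - 321) 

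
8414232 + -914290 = 7499942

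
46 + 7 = 53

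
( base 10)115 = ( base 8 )163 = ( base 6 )311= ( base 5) 430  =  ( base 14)83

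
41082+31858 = 72940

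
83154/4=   41577/2=20788.50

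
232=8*29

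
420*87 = 36540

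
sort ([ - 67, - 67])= [-67,-67]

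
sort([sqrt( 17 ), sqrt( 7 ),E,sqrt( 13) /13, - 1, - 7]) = [-7, - 1,sqrt(13)/13, sqrt(7),  E, sqrt( 17 )]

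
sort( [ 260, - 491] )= [ - 491 , 260] 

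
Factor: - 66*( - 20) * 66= 2^4*3^2*5^1*11^2  =  87120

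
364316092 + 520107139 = 884423231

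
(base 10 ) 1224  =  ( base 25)1no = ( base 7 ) 3366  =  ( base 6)5400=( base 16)4C8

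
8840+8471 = 17311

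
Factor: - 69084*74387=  - 2^2*3^2* 19^1*73^1 * 101^1* 1019^1 =- 5138951508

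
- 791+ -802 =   -  1593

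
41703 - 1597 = 40106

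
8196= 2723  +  5473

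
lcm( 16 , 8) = 16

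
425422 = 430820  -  5398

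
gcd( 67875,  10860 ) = 2715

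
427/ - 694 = -1 + 267/694 = - 0.62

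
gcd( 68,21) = 1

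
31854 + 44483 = 76337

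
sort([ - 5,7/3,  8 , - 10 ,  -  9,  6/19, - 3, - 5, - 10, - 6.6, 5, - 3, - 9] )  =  [ - 10, - 10, - 9, - 9, - 6.6, - 5, - 5, - 3,-3, 6/19,7/3,  5, 8 ] 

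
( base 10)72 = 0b1001000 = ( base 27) 2i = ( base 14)52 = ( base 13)57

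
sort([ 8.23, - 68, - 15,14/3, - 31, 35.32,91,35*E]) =[ - 68,- 31, - 15,14/3,8.23,35.32, 91,35*E]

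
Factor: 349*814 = 284086 = 2^1*11^1*37^1*349^1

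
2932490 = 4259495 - 1327005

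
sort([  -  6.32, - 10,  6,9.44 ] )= [-10 , - 6.32, 6,9.44]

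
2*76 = 152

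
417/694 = 417/694 =0.60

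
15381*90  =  1384290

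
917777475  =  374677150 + 543100325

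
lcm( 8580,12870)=25740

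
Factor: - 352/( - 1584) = 2^1*3^( - 2) = 2/9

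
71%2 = 1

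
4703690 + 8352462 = 13056152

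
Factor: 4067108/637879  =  2^2*11^(-1)*103^( - 1) * 563^(-1)*1016777^1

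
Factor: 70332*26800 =1884897600 = 2^6*3^1 * 5^2*67^1*5861^1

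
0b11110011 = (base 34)75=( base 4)3303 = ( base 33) 7c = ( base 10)243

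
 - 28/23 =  - 28/23 = - 1.22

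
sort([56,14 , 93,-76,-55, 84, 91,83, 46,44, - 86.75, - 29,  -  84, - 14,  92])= [ - 86.75, - 84, - 76,-55, - 29, - 14,14,44, 46,  56,83 , 84,91 , 92,93]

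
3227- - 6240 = 9467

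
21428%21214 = 214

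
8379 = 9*931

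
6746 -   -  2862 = 9608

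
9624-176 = 9448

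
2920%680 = 200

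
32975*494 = 16289650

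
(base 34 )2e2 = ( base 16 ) ae6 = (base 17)9B2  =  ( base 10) 2790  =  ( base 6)20530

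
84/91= 12/13 = 0.92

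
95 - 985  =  - 890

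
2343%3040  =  2343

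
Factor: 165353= 37^1*41^1*109^1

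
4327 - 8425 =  - 4098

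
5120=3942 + 1178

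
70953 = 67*1059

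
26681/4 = 26681/4 = 6670.25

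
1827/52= 35 + 7/52 = 35.13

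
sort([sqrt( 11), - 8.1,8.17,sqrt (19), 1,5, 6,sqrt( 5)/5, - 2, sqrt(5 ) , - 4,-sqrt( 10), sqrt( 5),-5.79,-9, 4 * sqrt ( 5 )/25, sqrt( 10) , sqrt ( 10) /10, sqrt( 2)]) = [ - 9 , - 8.1,- 5.79, - 4 ,  -  sqrt( 10), - 2,sqrt ( 10 )/10,  4*sqrt( 5) /25,sqrt( 5 ) /5, 1,sqrt( 2),sqrt( 5 ),sqrt( 5),  sqrt( 10),  sqrt( 11),sqrt( 19 ) , 5,6,8.17]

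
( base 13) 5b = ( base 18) 44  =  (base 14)56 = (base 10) 76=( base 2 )1001100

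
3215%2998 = 217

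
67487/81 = 67487/81 = 833.17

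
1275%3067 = 1275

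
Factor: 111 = 3^1*37^1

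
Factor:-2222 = - 2^1*11^1*101^1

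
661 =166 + 495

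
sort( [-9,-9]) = [ - 9, - 9]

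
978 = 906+72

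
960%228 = 48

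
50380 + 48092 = 98472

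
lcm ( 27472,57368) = 1950512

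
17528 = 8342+9186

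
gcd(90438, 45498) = 6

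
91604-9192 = 82412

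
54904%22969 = 8966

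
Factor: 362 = 2^1*181^1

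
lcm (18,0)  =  0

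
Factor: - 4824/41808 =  - 3/26 = - 2^(  -  1)*3^1*13^( - 1 ) 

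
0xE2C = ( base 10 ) 3628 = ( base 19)A0I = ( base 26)59e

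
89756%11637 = 8297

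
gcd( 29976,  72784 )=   8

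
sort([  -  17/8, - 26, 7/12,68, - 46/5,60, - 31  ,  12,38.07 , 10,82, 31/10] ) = [ - 31, - 26,-46/5,  -  17/8, 7/12,31/10,10  ,  12,38.07, 60,68, 82] 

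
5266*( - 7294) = -38410204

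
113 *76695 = 8666535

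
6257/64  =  97+ 49/64  =  97.77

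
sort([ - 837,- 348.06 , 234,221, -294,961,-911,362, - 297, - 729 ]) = [ - 911,- 837, - 729, - 348.06,-297, - 294, 221,234,362,961 ] 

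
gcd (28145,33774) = 5629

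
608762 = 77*7906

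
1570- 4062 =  - 2492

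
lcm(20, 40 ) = 40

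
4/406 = 2/203= 0.01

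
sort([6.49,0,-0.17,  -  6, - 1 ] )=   [-6,- 1, - 0.17, 0,6.49 ]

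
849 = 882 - 33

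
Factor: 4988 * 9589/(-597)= - 47829932/597 = - 2^2*3^ (  -  1 )*29^1 * 43^2* 199^( - 1) * 223^1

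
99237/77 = 99237/77 = 1288.79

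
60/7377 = 20/2459 = 0.01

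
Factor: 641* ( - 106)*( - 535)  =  36351110 = 2^1 * 5^1*53^1*107^1 * 641^1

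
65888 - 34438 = 31450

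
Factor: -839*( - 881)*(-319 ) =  - 11^1*29^1 * 839^1 * 881^1 = - 235791721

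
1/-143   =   - 1 + 142/143 = - 0.01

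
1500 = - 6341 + 7841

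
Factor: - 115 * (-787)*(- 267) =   -  24164835=-  3^1*5^1*23^1*89^1*787^1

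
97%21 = 13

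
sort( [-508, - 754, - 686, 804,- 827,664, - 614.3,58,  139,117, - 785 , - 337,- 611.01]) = [ - 827 , - 785, - 754 , - 686, - 614.3,-611.01, - 508, - 337,  58,117,139, 664,804]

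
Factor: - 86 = -2^1*43^1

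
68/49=68/49 = 1.39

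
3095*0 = 0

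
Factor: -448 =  - 2^6*7^1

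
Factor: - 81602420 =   -  2^2*5^1 * 4080121^1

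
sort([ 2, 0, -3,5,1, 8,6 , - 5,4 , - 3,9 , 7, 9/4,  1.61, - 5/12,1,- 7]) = [-7, - 5, - 3, - 3,-5/12,0,1, 1,1.61,2,9/4,4,5, 6, 7,8 , 9]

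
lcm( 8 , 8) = 8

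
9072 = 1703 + 7369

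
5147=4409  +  738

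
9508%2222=620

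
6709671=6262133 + 447538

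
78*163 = 12714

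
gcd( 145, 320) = 5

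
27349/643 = 27349/643 =42.53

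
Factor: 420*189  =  79380 = 2^2*3^4 * 5^1*7^2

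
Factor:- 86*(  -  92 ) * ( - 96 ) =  - 2^8*3^1*23^1*43^1 = - 759552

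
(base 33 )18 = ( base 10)41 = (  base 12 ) 35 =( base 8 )51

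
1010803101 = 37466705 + 973336396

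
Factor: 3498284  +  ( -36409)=5^4*29^1*191^1 = 3461875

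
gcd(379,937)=1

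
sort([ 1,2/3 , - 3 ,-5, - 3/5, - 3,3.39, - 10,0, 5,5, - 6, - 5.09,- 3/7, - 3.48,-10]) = [ - 10, - 10,-6,-5.09,- 5,- 3.48 , -3,-3, - 3/5, - 3/7 , 0,  2/3 , 1 , 3.39, 5 , 5]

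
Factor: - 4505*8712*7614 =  - 2^4*3^6 * 5^1*11^2*17^1* 47^1 *53^1  =  - 298830921840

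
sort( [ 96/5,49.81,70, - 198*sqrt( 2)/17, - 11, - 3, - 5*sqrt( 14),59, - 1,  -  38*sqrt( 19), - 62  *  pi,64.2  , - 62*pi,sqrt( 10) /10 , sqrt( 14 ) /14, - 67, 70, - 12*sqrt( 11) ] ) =[ - 62*pi, - 62*pi,  -  38*sqrt( 19 ), - 67, - 12*sqrt( 11 ), - 5*sqrt( 14),  -  198  *sqrt(  2) /17, - 11, - 3, - 1,sqrt( 14)/14,sqrt( 10 )/10, 96/5,49.81, 59,  64.2 , 70,70 ] 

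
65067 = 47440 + 17627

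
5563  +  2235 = 7798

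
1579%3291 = 1579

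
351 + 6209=6560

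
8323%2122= 1957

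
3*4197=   12591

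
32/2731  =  32/2731 = 0.01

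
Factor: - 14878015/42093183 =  - 3^( - 1 )*5^1*11^( - 1 ) *29^1 *41^(-1)*53^( - 1)*587^( - 1)* 102607^1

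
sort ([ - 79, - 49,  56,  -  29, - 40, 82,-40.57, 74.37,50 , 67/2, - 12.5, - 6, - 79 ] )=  [-79 , - 79, - 49 ,-40.57, - 40,-29, - 12.5, - 6,67/2, 50,56, 74.37, 82 ] 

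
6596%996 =620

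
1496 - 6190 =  - 4694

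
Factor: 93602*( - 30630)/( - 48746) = 2^1*3^1*5^1*17^1*1021^1*2753^1*24373^( - 1) = 1433514630/24373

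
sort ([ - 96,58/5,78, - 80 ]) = [  -  96,-80, 58/5,78]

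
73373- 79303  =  - 5930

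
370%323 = 47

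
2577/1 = 2577  =  2577.00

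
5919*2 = 11838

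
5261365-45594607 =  - 40333242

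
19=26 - 7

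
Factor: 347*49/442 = 2^(-1)*7^2*13^( - 1)*17^( - 1) * 347^1= 17003/442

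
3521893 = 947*3719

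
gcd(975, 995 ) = 5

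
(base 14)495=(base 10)915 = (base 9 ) 1226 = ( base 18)2ef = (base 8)1623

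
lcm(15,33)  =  165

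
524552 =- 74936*( - 7 )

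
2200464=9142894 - 6942430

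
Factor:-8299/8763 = -3^( - 1)*23^( - 1)*43^1*127^(- 1)  *  193^1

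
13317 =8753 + 4564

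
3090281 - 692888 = 2397393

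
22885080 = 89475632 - 66590552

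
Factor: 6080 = 2^6*5^1*19^1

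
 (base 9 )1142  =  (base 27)14b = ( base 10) 848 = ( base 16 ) 350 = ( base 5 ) 11343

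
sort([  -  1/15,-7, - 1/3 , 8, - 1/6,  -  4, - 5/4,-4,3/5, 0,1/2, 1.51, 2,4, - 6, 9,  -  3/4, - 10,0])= [-10,-7, - 6,-4, - 4, - 5/4,-3/4, - 1/3,-1/6, - 1/15,0, 0,1/2, 3/5, 1.51, 2, 4,  8, 9 ] 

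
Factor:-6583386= -2^1*3^1  *17^1*19^1*43^1*79^1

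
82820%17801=11616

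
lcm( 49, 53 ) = 2597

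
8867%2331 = 1874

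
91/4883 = 91/4883 = 0.02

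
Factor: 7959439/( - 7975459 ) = -19^( - 1)*107^(-1)* 2203^1 *3613^1*3923^ ( - 1)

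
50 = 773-723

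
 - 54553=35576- 90129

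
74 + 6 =80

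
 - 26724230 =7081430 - 33805660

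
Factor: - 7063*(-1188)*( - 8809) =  - 73914944796 = - 2^2 * 3^3*7^1*11^1*23^1* 383^1*1009^1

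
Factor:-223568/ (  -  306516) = 628/861 =2^2*3^ (-1 )*7^( - 1)*41^( - 1) *157^1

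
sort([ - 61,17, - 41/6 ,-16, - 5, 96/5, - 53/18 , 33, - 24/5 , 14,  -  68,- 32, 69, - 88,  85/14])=[ - 88,-68, - 61,-32, - 16, - 41/6, - 5, - 24/5, - 53/18, 85/14 , 14, 17, 96/5, 33, 69] 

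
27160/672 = 40 + 5/12 = 40.42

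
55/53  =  55/53 = 1.04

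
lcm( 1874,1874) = 1874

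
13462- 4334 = 9128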